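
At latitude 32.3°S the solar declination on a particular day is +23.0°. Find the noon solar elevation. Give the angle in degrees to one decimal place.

At local solar noon the hour angle is zero, so the elevation is 90° − |φ − δ| = 90° − |-32.3° − (23.0°)| = 90° − 55.3° = 34.7°.

34.7°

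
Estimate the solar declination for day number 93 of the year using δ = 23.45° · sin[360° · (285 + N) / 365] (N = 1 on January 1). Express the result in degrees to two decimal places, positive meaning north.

360 × (285 + 93) / 365 = 372.822°; sin(372.822°) = 0.2219.
δ = 23.45 × 0.2219 = 5.204° ≈ +5.20°.

+5.20°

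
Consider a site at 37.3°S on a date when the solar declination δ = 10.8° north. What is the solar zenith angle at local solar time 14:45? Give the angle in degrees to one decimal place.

61.7°

Hour angle H = 15° × (14.75 − 12) = 41.25°.
cos θ_z = sin(-37.3°) sin(10.8°) + cos(-37.3°) cos(10.8°) cos(41.25°) = -0.1136 + 0.5875 = 0.4739.
θ_z = arccos(0.4739) = 61.71°.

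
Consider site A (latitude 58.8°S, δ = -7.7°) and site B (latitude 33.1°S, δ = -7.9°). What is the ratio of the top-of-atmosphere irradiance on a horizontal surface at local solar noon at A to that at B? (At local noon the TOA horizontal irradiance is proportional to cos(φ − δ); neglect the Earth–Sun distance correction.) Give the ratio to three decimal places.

A: cos θ_z = cos(-58.8° − (-7.7°)) = 0.6280.
B: cos θ_z = cos(-33.1° − (-7.9°)) = 0.9048.
Ratio A/B = 0.6280 / 0.9048 = 0.6941.

0.694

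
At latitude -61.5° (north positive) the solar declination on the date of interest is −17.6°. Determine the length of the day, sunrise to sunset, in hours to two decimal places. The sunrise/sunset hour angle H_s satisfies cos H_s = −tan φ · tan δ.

The sunset hour angle satisfies cos H_s = −tan φ tan δ = -0.5842, giving H_s = 125.75°.
Day length = 2 H_s / 15° h⁻¹ = 251.50° / 15 = 16.767 h.

16.77 hours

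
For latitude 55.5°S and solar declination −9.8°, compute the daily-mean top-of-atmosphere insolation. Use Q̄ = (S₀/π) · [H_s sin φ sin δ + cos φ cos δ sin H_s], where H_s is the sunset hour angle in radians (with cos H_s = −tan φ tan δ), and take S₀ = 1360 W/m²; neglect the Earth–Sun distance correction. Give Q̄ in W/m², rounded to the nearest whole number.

345 W/m²

The sunset hour angle satisfies cos H_s = −tan φ tan δ = -0.2513, giving H_s = 104.55°. In radians, H_s = 1.8247.
H_s sin φ sin δ = 1.8247 × -0.8241 × -0.1702 = 0.2559.
cos φ cos δ sin H_s = 0.5664 × 0.9854 × 0.9679 = 0.5402.
Q̄ = (1360/π) × (0.2559 + 0.5402) = 432.90 × 0.7961 = 344.63 W/m².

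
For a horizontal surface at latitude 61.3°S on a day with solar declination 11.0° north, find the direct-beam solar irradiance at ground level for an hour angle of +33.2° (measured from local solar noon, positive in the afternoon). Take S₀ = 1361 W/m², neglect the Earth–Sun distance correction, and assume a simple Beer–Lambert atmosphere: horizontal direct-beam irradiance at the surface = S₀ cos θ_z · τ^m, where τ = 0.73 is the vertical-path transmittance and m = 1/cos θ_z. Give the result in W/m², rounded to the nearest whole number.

77 W/m²

cos θ_z = sin(-61.3°) sin(11.0°) + cos(-61.3°) cos(11.0°) cos(33.20°) = -0.1674 + 0.3945 = 0.2271.
Air mass m = 1/cos θ_z = 1/0.2271 = 4.403; τ^m = 0.73^4.403 = 0.2502.
Surface direct beam = 1361 × 0.2271 × 0.2502 = 77.33 W/m².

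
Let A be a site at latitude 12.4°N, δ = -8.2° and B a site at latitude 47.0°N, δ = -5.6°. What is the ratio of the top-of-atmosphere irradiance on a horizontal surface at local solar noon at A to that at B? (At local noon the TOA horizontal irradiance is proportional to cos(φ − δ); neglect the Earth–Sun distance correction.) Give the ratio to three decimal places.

1.541

A: cos θ_z = cos(12.4° − (-8.2°)) = 0.9361.
B: cos θ_z = cos(47.0° − (-5.6°)) = 0.6074.
Ratio A/B = 0.9361 / 0.6074 = 1.5412.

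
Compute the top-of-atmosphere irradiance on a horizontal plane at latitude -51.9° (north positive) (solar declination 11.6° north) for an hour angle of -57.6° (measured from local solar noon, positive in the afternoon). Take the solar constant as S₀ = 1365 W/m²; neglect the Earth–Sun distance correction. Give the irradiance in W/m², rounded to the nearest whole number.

cos θ_z = sin φ sin δ + cos φ cos δ cos H = (-0.7869)(0.2011) + (0.6170)(0.9796)(0.5358) = 0.1656.
Top-of-atmosphere irradiance = S₀ cos θ_z = 1365 × 0.1656 = 226.04 W/m².

226 W/m²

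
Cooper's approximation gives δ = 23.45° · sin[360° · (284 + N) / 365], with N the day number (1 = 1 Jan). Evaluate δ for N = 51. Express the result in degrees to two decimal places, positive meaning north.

360 × (284 + 51) / 365 = 330.411°; sin(330.411°) = -0.4938.
δ = 23.45 × -0.4938 = -11.580° ≈ -11.58°.

-11.58°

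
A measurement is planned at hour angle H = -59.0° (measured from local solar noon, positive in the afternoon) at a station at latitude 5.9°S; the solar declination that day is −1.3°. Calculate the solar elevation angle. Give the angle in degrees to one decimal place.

cos θ_z = sin φ sin δ + cos φ cos δ cos H = (-0.1028)(-0.0227) + (0.9947)(0.9997)(0.5150) = 0.5145.
θ_z = arccos(0.5145) = 59.04°, so the elevation is 90° − 59.04° = 30.96°.

31.0°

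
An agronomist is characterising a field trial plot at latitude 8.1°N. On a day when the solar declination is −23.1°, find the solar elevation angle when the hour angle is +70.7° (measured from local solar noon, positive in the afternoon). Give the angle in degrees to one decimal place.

14.2°

With φ = 8.1°, δ = -23.1°, H = 70.70°: sin φ sin δ = -0.0553, cos φ cos δ cos H = 0.3010, so cos θ_z = 0.2457.
θ_z = arccos(0.2457) = 75.78°, so the elevation is 90° − 75.78° = 14.22°.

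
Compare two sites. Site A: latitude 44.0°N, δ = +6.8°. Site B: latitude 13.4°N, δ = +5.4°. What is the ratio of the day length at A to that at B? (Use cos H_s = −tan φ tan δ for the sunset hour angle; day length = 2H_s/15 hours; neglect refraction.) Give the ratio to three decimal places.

A: H_s = arccos(−tan 44.0° · tan 6.8°) = 96.61°, so 2H_s/15 = 12.8813 h.
B: H_s = arccos(−tan 13.4° · tan 5.4°) = 91.29°, so 2H_s/15 = 12.1720 h.
Ratio A/B = 12.8813 / 12.1720 = 1.0583.

1.058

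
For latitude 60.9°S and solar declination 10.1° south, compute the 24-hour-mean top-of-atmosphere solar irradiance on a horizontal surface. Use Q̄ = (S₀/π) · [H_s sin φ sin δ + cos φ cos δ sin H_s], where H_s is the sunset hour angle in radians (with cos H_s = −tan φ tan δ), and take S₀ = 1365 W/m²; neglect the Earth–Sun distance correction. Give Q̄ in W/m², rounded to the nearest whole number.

−tan φ tan δ = −(-1.7966)(-0.1781) = -0.3200; H_s = arccos(-0.3200) = 108.66°. In radians, H_s = 1.8965.
H_s sin φ sin δ = 1.8965 × -0.8738 × -0.1754 = 0.2907.
cos φ cos δ sin H_s = 0.4863 × 0.9845 × 0.9474 = 0.4536.
Q̄ = (1365/π) × (0.2907 + 0.4536) = 434.49 × 0.7443 = 323.39 W/m².

323 W/m²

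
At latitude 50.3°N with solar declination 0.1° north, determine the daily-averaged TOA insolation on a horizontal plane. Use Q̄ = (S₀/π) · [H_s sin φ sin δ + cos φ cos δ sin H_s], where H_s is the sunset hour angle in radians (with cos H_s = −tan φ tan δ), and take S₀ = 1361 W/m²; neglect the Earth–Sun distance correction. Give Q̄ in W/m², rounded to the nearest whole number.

−tan φ tan δ = −(1.2045)(0.0017) = -0.0020; H_s = arccos(-0.0020) = 90.11°. In radians, H_s = 1.5727.
H_s sin φ sin δ = 1.5727 × 0.7694 × 0.0017 = 0.0021.
cos φ cos δ sin H_s = 0.6388 × 1.0000 × 1.0000 = 0.6388.
Q̄ = (1361/π) × (0.0021 + 0.6388) = 433.22 × 0.6409 = 277.65 W/m².

278 W/m²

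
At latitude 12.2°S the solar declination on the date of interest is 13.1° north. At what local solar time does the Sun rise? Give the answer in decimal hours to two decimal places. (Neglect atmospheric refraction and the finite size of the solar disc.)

6.19 h

cos H_s = −tan(-12.2°) · tan(13.1°) = 0.0503, so H_s = arccos(0.0503) = 87.12°.
Sunrise is at 12 − H_s/15 = 12 − 5.808 = 6.192 h local solar time.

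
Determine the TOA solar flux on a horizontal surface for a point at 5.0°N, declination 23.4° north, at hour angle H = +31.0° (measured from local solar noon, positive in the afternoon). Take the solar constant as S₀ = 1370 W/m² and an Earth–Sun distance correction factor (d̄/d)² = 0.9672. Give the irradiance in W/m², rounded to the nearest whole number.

cos θ_z = sin(5.0°) sin(23.4°) + cos(5.0°) cos(23.4°) cos(31.00°) = 0.0346 + 0.7837 = 0.8183.
Top-of-atmosphere irradiance = S₀ (d̄/d)² cos θ_z = 1370 × 0.9672 × 0.8183 = 1084.30 W/m².

1084 W/m²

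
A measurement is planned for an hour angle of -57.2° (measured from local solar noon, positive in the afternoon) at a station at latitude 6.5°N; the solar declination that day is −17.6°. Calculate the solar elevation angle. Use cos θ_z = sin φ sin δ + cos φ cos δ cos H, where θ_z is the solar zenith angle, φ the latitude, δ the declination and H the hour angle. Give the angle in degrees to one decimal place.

28.6°

cos θ_z = sin(6.5°) sin(-17.6°) + cos(6.5°) cos(-17.6°) cos(-57.20°) = -0.0342 + 0.5130 = 0.4788.
θ_z = arccos(0.4788) = 61.39°, so the elevation is 90° − 61.39° = 28.61°.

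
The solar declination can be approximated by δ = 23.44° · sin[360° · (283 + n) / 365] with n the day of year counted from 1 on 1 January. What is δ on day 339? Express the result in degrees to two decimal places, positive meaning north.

-22.47°

360 × (283 + 339) / 365 = 613.479°; sin(613.479°) = -0.9587.
δ = 23.44 × -0.9587 = -22.472° ≈ -22.47°.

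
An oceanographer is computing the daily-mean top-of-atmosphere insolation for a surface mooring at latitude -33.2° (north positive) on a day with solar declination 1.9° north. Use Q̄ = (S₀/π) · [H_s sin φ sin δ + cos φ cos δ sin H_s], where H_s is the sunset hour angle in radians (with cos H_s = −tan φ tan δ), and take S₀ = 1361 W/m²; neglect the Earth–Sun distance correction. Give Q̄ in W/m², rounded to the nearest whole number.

350 W/m²

cos H_s = −tan(-33.2°) · tan(1.9°) = 0.0217, so H_s = arccos(0.0217) = 88.76°. In radians, H_s = 1.5492.
H_s sin φ sin δ = 1.5492 × -0.5476 × 0.0332 = -0.0282.
cos φ cos δ sin H_s = 0.8368 × 0.9995 × 0.9998 = 0.8362.
Q̄ = (1361/π) × (-0.0282 + 0.8362) = 433.22 × 0.8080 = 350.04 W/m².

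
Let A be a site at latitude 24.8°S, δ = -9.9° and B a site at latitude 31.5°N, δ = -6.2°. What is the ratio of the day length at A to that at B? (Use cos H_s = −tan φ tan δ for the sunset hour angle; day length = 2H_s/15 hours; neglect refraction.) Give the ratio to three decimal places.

A: H_s = arccos(−tan -24.8° · tan -9.9°) = 94.63°, so 2H_s/15 = 12.6173 h.
B: H_s = arccos(−tan 31.5° · tan -6.2°) = 86.18°, so 2H_s/15 = 11.4907 h.
Ratio A/B = 12.6173 / 11.4907 = 1.0980.

1.098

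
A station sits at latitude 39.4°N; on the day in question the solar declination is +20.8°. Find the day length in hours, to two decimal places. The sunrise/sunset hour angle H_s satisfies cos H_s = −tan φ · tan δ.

−tan φ tan δ = −(0.8214)(0.3799) = -0.3120; H_s = arccos(-0.3120) = 108.18°.
Day length = 2 H_s / 15° h⁻¹ = 216.36° / 15 = 14.424 h.

14.42 hours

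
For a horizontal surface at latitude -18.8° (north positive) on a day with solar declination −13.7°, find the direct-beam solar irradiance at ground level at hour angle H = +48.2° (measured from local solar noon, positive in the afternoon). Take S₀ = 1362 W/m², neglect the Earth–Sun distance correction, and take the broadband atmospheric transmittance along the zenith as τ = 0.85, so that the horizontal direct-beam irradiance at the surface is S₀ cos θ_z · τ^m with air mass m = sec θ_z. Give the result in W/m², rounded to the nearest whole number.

742 W/m²

With φ = -18.8°, δ = -13.7°, H = 48.20°: sin φ sin δ = 0.0763, cos φ cos δ cos H = 0.6130, so cos θ_z = 0.6893.
Air mass m = 1/cos θ_z = 1/0.6893 = 1.451; τ^m = 0.85^1.451 = 0.7899.
Surface direct beam = 1362 × 0.6893 × 0.7899 = 741.58 W/m².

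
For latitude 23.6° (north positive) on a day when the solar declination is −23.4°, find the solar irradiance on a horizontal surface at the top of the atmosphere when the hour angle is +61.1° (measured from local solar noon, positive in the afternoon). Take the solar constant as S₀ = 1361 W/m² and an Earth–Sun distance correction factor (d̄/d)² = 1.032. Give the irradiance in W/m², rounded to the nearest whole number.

cos θ_z = sin φ sin δ + cos φ cos δ cos H = (0.4003)(-0.3971) + (0.9164)(0.9178)(0.4833) = 0.2475.
Top-of-atmosphere irradiance = S₀ (d̄/d)² cos θ_z = 1361 × 1.032 × 0.2475 = 347.63 W/m².

348 W/m²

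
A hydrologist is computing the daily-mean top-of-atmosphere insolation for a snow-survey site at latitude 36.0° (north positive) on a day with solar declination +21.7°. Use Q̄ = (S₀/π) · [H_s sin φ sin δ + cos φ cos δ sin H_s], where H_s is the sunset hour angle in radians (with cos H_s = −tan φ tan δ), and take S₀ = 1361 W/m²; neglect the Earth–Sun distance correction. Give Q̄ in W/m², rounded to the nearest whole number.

cos H_s = −tan(36.0°) · tan(21.7°) = -0.2891, so H_s = arccos(-0.2891) = 106.80°. In radians, H_s = 1.8640.
H_s sin φ sin δ = 1.8640 × 0.5878 × 0.3697 = 0.4051.
cos φ cos δ sin H_s = 0.8090 × 0.9291 × 0.9573 = 0.7195.
Q̄ = (1361/π) × (0.4051 + 0.7195) = 433.22 × 1.1246 = 487.20 W/m².

487 W/m²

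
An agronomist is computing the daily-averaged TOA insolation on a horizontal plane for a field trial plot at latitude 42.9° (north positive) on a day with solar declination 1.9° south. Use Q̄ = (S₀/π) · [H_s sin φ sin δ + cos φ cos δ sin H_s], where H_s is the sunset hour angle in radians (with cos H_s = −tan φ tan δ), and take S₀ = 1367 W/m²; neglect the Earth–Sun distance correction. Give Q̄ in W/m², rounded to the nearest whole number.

303 W/m²

−tan φ tan δ = −(0.9293)(-0.0332) = 0.0309; H_s = arccos(0.0309) = 88.23°. In radians, H_s = 1.5399.
H_s sin φ sin δ = 1.5399 × 0.6807 × -0.0332 = -0.0348.
cos φ cos δ sin H_s = 0.7325 × 0.9995 × 0.9995 = 0.7318.
Q̄ = (1367/π) × (-0.0348 + 0.7318) = 435.13 × 0.6970 = 303.29 W/m².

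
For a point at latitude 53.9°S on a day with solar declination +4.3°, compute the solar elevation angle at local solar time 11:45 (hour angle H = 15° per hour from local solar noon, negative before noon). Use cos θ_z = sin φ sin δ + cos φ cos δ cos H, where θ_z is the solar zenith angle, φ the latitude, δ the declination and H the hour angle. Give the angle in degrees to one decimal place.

31.7°

Hour angle H = 15° × (11.75 − 12) = -3.75°.
cos θ_z = sin φ sin δ + cos φ cos δ cos H = (-0.8080)(0.0750) + (0.5892)(0.9972)(0.9979) = 0.5257.
θ_z = arccos(0.5257) = 58.28°, so the elevation is 90° − 58.28° = 31.72°.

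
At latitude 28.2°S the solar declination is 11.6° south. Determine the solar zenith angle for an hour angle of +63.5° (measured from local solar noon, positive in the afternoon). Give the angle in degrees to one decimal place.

61.3°

With φ = -28.2°, δ = -11.6°, H = 63.50°: sin φ sin δ = 0.0950, cos φ cos δ cos H = 0.3852, so cos θ_z = 0.4802.
θ_z = arccos(0.4802) = 61.30°.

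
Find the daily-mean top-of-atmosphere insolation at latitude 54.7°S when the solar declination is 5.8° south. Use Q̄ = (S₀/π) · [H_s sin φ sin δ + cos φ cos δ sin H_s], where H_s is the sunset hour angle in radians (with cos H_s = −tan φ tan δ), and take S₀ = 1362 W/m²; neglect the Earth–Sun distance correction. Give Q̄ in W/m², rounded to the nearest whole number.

cos H_s = −tan(-54.7°) · tan(-5.8°) = -0.1435, so H_s = arccos(-0.1435) = 98.25°. In radians, H_s = 1.7148.
H_s sin φ sin δ = 1.7148 × -0.8161 × -0.1011 = 0.1415.
cos φ cos δ sin H_s = 0.5779 × 0.9949 × 0.9896 = 0.5690.
Q̄ = (1362/π) × (0.1415 + 0.5690) = 433.54 × 0.7105 = 308.03 W/m².

308 W/m²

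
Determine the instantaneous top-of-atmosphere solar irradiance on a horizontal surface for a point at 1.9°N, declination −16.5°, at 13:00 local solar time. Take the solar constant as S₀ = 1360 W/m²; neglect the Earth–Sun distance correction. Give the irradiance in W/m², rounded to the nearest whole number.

1246 W/m²

Hour angle H = 15° × (13 − 12) = 15.00°.
cos θ_z = sin(1.9°) sin(-16.5°) + cos(1.9°) cos(-16.5°) cos(15.00°) = -0.0094 + 0.9256 = 0.9162.
Top-of-atmosphere irradiance = S₀ cos θ_z = 1360 × 0.9162 = 1246.03 W/m².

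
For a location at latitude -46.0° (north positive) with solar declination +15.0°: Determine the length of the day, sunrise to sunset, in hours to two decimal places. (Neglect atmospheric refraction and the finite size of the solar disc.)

9.85 hours

The sunset hour angle satisfies cos H_s = −tan φ tan δ = 0.2775, giving H_s = 73.89°.
Day length = 2 H_s / 15° h⁻¹ = 147.78° / 15 = 9.852 h.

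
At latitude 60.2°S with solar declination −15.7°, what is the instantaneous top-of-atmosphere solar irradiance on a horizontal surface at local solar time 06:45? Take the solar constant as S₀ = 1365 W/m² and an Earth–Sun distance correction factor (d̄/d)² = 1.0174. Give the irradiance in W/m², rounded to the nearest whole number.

456 W/m²

Hour angle H = 15° × (6.75 − 12) = -78.75°.
cos θ_z = sin(-60.2°) sin(-15.7°) + cos(-60.2°) cos(-15.7°) cos(-78.75°) = 0.2348 + 0.0933 = 0.3281.
Top-of-atmosphere irradiance = S₀ (d̄/d)² cos θ_z = 1365 × 1.0174 × 0.3281 = 455.65 W/m².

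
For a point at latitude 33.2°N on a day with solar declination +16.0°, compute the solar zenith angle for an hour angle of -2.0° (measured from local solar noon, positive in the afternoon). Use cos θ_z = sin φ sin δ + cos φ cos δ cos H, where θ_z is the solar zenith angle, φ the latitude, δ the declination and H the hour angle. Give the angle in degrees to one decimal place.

17.3°

cos θ_z = sin φ sin δ + cos φ cos δ cos H = (0.5476)(0.2756) + (0.8368)(0.9613)(0.9994) = 0.9549.
θ_z = arccos(0.9549) = 17.27°.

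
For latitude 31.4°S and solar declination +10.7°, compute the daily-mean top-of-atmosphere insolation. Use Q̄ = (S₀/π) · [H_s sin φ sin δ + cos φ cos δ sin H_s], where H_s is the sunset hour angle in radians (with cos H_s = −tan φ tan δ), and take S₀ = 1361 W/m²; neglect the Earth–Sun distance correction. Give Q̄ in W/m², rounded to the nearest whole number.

300 W/m²

cos H_s = −tan(-31.4°) · tan(10.7°) = 0.1153, so H_s = arccos(0.1153) = 83.38°. In radians, H_s = 1.4553.
H_s sin φ sin δ = 1.4553 × -0.5210 × 0.1857 = -0.1408.
cos φ cos δ sin H_s = 0.8536 × 0.9826 × 0.9933 = 0.8331.
Q̄ = (1361/π) × (-0.1408 + 0.8331) = 433.22 × 0.6923 = 299.92 W/m².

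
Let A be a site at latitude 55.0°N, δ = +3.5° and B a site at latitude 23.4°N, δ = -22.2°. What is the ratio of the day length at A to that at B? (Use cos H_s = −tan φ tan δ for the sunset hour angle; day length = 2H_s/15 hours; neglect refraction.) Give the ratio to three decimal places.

A: H_s = arccos(−tan 55.0° · tan 3.5°) = 95.01°, so 2H_s/15 = 12.6680 h.
B: H_s = arccos(−tan 23.4° · tan -22.2°) = 79.83°, so 2H_s/15 = 10.6440 h.
Ratio A/B = 12.6680 / 10.6440 = 1.1902.

1.190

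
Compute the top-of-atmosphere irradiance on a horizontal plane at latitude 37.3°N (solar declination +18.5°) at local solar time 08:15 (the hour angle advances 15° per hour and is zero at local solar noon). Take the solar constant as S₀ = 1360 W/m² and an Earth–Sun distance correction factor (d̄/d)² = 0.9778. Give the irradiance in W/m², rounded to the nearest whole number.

Hour angle H = 15° × (8.25 − 12) = -56.25°.
cos θ_z = sin(37.3°) sin(18.5°) + cos(37.3°) cos(18.5°) cos(-56.25°) = 0.1923 + 0.4191 = 0.6114.
Top-of-atmosphere irradiance = S₀ (d̄/d)² cos θ_z = 1360 × 0.9778 × 0.6114 = 813.04 W/m².

813 W/m²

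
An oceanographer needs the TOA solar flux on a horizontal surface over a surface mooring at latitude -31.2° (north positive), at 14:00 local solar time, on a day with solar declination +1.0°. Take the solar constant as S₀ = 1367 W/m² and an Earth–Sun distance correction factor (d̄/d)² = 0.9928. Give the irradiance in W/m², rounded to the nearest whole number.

Hour angle H = 15° × (14 − 12) = 30.00°.
cos θ_z = sin(-31.2°) sin(1.0°) + cos(-31.2°) cos(1.0°) cos(30.00°) = -0.0090 + 0.7407 = 0.7317.
Top-of-atmosphere irradiance = S₀ (d̄/d)² cos θ_z = 1367 × 0.9928 × 0.7317 = 993.03 W/m².

993 W/m²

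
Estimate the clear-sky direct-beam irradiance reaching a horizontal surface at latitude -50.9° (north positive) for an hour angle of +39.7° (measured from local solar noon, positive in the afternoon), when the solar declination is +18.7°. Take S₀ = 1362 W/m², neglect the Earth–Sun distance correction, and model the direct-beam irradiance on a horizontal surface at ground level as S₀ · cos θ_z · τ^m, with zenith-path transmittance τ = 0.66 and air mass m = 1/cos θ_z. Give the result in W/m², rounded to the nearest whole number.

40 W/m²

cos θ_z = sin(-50.9°) sin(18.7°) + cos(-50.9°) cos(18.7°) cos(39.70°) = -0.2488 + 0.4596 = 0.2108.
Air mass m = 1/cos θ_z = 1/0.2108 = 4.744; τ^m = 0.66^4.744 = 0.1393.
Surface direct beam = 1362 × 0.2108 × 0.1393 = 39.99 W/m².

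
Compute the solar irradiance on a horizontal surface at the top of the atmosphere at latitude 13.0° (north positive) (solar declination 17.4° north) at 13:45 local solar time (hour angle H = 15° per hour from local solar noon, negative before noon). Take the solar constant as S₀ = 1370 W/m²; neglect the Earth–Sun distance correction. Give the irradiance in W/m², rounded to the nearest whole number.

1235 W/m²

Hour angle H = 15° × (13.75 − 12) = 26.25°.
With φ = 13.0°, δ = 17.4°, H = 26.25°: sin φ sin δ = 0.0673, cos φ cos δ cos H = 0.8339, so cos θ_z = 0.9012.
Top-of-atmosphere irradiance = S₀ cos θ_z = 1370 × 0.9012 = 1234.64 W/m².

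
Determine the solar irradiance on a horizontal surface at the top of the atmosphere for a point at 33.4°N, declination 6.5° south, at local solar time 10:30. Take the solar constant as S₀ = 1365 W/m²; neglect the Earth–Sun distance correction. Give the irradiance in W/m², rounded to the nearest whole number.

961 W/m²

Hour angle H = 15° × (10.5 − 12) = -22.50°.
With φ = 33.4°, δ = -6.5°, H = -22.50°: sin φ sin δ = -0.0623, cos φ cos δ cos H = 0.7663, so cos θ_z = 0.7040.
Top-of-atmosphere irradiance = S₀ cos θ_z = 1365 × 0.7040 = 960.96 W/m².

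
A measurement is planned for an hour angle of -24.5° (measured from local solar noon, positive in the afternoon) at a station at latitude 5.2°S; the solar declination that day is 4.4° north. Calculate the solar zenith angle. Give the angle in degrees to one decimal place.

cos θ_z = sin φ sin δ + cos φ cos δ cos H = (-0.0906)(0.0767) + (0.9959)(0.9971)(0.9100) = 0.8967.
θ_z = arccos(0.8967) = 26.27°.

26.3°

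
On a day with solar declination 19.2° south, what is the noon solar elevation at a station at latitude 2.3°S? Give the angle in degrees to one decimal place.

73.1°

At local solar noon the hour angle is zero, so the elevation is 90° − |φ − δ| = 90° − |-2.3° − (-19.2°)| = 90° − 16.9° = 73.1°.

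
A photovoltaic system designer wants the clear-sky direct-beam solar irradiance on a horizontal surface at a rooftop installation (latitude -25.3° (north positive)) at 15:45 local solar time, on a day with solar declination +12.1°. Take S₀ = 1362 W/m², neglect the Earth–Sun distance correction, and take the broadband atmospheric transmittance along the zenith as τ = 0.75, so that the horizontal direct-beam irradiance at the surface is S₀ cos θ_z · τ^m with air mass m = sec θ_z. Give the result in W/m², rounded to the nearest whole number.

Hour angle H = 15° × (15.75 − 12) = 56.25°.
cos θ_z = sin(-25.3°) sin(12.1°) + cos(-25.3°) cos(12.1°) cos(56.25°) = -0.0896 + 0.4911 = 0.4015.
Air mass m = 1/cos θ_z = 1/0.4015 = 2.491; τ^m = 0.75^2.491 = 0.4884.
Surface direct beam = 1362 × 0.4015 × 0.4884 = 267.08 W/m².

267 W/m²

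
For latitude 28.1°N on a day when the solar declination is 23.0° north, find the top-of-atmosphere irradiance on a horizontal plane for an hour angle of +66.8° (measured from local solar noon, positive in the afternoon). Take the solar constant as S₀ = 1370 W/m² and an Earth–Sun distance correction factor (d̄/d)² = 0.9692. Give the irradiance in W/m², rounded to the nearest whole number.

cos θ_z = sin φ sin δ + cos φ cos δ cos H = (0.4710)(0.3907) + (0.8821)(0.9205)(0.3939) = 0.5039.
Top-of-atmosphere irradiance = S₀ (d̄/d)² cos θ_z = 1370 × 0.9692 × 0.5039 = 669.08 W/m².

669 W/m²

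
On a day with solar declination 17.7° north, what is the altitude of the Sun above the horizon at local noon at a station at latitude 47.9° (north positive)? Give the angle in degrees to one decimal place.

59.8°

At local solar noon the hour angle is zero, so the elevation is 90° − |φ − δ| = 90° − |47.9° − (17.7°)| = 90° − 30.2° = 59.8°.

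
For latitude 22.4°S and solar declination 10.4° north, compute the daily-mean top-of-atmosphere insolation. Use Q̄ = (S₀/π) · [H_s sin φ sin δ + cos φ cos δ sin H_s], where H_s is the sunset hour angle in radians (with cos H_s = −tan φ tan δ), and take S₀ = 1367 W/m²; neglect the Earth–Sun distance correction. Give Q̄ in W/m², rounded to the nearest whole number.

350 W/m²

−tan φ tan δ = −(-0.4122)(0.1835) = 0.0756; H_s = arccos(0.0756) = 85.66°. In radians, H_s = 1.4950.
H_s sin φ sin δ = 1.4950 × -0.3811 × 0.1805 = -0.1028.
cos φ cos δ sin H_s = 0.9245 × 0.9836 × 0.9971 = 0.9067.
Q̄ = (1367/π) × (-0.1028 + 0.9067) = 435.13 × 0.8039 = 349.80 W/m².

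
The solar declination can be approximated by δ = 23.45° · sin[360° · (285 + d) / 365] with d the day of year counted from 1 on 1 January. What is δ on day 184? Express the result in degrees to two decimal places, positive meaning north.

+22.89°

360 × (285 + 184) / 365 = 462.575°; sin(462.575°) = 0.9760.
δ = 23.45 × 0.9760 = 22.887° ≈ +22.89°.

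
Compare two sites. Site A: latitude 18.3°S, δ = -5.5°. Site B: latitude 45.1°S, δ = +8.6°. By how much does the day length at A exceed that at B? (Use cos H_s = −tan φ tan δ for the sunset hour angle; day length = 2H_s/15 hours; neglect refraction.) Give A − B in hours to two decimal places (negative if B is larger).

A: H_s = arccos(−tan -18.3° · tan -5.5°) = 91.82°, so 2H_s/15 = 12.2427 h.
B: H_s = arccos(−tan -45.1° · tan 8.6°) = 81.27°, so 2H_s/15 = 10.8360 h.
A − B = 12.2427 − 10.8360 = 1.4067 h.

+1.41 h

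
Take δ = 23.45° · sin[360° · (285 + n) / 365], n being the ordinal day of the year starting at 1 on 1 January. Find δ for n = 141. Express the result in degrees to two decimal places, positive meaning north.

360 × (285 + 141) / 365 = 420.164°; sin(420.164°) = 0.8675.
δ = 23.45 × 0.8675 = 20.343° ≈ +20.34°.

+20.34°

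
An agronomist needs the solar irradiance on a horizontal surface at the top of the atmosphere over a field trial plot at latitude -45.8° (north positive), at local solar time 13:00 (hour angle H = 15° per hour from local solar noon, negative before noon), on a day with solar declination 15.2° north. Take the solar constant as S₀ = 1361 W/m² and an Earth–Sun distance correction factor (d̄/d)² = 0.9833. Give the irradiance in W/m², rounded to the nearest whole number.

618 W/m²

Hour angle H = 15° × (13 − 12) = 15.00°.
cos θ_z = sin φ sin δ + cos φ cos δ cos H = (-0.7169)(0.2622) + (0.6972)(0.9650)(0.9659) = 0.4619.
Top-of-atmosphere irradiance = S₀ (d̄/d)² cos θ_z = 1361 × 0.9833 × 0.4619 = 618.15 W/m².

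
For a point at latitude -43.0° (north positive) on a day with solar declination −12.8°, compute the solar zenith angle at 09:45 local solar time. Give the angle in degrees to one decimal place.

41.9°

Hour angle H = 15° × (9.75 − 12) = -33.75°.
cos θ_z = sin φ sin δ + cos φ cos δ cos H = (-0.6820)(-0.2215) + (0.7314)(0.9751)(0.8315) = 0.7441.
θ_z = arccos(0.7441) = 41.92°.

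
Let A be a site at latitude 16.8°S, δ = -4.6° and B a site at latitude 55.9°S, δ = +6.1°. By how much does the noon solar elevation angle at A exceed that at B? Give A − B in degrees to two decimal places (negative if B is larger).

A: 90° − |-16.8 − (-4.6)| = 77.80°.
B: 90° − |-55.9 − (6.1)| = 28.00°.
A − B = 77.80 − 28.00 = 49.80°.

+49.80°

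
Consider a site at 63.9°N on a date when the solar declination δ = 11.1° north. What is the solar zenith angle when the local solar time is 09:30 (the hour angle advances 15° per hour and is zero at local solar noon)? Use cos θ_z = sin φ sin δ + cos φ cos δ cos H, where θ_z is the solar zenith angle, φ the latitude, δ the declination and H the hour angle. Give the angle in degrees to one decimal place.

59.0°

Hour angle H = 15° × (9.5 − 12) = -37.50°.
cos θ_z = sin(63.9°) sin(11.1°) + cos(63.9°) cos(11.1°) cos(-37.50°) = 0.1729 + 0.3425 = 0.5154.
θ_z = arccos(0.5154) = 58.98°.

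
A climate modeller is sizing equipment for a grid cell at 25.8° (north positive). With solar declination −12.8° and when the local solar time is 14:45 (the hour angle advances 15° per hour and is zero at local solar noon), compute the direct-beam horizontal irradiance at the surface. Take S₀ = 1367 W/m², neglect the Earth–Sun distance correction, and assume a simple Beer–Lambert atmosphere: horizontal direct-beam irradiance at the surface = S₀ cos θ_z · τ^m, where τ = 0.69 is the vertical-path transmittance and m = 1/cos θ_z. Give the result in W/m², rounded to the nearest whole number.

Hour angle H = 15° × (14.75 − 12) = 41.25°.
cos θ_z = sin φ sin δ + cos φ cos δ cos H = (0.4352)(-0.2215) + (0.9003)(0.9751)(0.7518) = 0.5636.
Air mass m = 1/cos θ_z = 1/0.5636 = 1.774; τ^m = 0.69^1.774 = 0.5177.
Surface direct beam = 1367 × 0.5636 × 0.5177 = 398.86 W/m².

399 W/m²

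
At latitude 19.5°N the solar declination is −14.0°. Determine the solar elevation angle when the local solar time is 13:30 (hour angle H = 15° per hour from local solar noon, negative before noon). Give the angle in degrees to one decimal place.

49.8°

Hour angle H = 15° × (13.5 − 12) = 22.50°.
cos θ_z = sin φ sin δ + cos φ cos δ cos H = (0.3338)(-0.2419) + (0.9426)(0.9703)(0.9239) = 0.7643.
θ_z = arccos(0.7643) = 40.16°, so the elevation is 90° − 40.16° = 49.84°.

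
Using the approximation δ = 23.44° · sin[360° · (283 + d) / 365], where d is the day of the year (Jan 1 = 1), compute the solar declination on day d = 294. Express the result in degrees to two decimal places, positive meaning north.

360 × (283 + 294) / 365 = 569.096°; sin(569.096°) = -0.4863.
δ = 23.44 × -0.4863 = -11.399° ≈ -11.40°.

-11.40°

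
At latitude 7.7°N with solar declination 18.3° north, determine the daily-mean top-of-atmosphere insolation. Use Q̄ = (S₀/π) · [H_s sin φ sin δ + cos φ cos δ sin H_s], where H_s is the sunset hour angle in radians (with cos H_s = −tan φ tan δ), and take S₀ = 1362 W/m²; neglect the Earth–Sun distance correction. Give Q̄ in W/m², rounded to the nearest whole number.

437 W/m²

cos H_s = −tan(7.7°) · tan(18.3°) = -0.0447, so H_s = arccos(-0.0447) = 92.56°. In radians, H_s = 1.6155.
H_s sin φ sin δ = 1.6155 × 0.1340 × 0.3140 = 0.0680.
cos φ cos δ sin H_s = 0.9910 × 0.9494 × 0.9990 = 0.9399.
Q̄ = (1362/π) × (0.0680 + 0.9399) = 433.54 × 1.0079 = 436.96 W/m².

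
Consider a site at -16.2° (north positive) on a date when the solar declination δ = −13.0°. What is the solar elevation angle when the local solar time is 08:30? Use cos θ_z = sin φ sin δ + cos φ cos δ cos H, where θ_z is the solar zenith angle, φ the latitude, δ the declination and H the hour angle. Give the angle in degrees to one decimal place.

Hour angle H = 15° × (8.5 − 12) = -52.50°.
cos θ_z = sin(-16.2°) sin(-13.0°) + cos(-16.2°) cos(-13.0°) cos(-52.50°) = 0.0628 + 0.5696 = 0.6324.
θ_z = arccos(0.6324) = 50.77°, so the elevation is 90° − 50.77° = 39.23°.

39.2°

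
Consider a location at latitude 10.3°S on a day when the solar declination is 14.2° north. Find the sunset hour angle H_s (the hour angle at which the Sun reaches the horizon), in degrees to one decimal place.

−tan φ tan δ = −(-0.1817)(0.2530) = 0.0460; H_s = arccos(0.0460) = 87.36°.

87.4°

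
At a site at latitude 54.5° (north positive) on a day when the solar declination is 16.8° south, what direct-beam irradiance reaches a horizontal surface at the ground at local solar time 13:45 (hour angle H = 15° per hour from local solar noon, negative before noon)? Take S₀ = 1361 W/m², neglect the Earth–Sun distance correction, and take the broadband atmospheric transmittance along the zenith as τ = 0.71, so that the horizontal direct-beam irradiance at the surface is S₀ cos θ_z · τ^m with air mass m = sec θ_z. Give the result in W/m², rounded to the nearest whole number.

98 W/m²

Hour angle H = 15° × (13.75 − 12) = 26.25°.
cos θ_z = sin φ sin δ + cos φ cos δ cos H = (0.8141)(-0.2890) + (0.5807)(0.9573)(0.8969) = 0.2633.
Air mass m = 1/cos θ_z = 1/0.2633 = 3.798; τ^m = 0.71^3.798 = 0.2723.
Surface direct beam = 1361 × 0.2633 × 0.2723 = 97.58 W/m².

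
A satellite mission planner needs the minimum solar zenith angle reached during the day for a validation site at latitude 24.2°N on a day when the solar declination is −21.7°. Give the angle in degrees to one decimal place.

At local solar noon the hour angle is zero, so the zenith angle is |φ − δ| = |24.2° − (-21.7°)| = 45.9°.

45.9°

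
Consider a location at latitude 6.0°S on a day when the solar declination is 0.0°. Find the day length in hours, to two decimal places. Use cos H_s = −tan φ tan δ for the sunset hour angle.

12.00 hours

The sunset hour angle satisfies cos H_s = −tan φ tan δ = 0.0000, giving H_s = 90.00°.
Day length = 2 H_s / 15° h⁻¹ = 180.00° / 15 = 12.000 h.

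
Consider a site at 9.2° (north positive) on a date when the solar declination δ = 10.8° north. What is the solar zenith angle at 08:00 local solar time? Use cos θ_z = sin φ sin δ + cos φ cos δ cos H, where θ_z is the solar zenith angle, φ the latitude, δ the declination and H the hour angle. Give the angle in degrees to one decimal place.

Hour angle H = 15° × (8 − 12) = -60.00°.
cos θ_z = sin(9.2°) sin(10.8°) + cos(9.2°) cos(10.8°) cos(-60.00°) = 0.0300 + 0.4848 = 0.5148.
θ_z = arccos(0.5148) = 59.02°.

59.0°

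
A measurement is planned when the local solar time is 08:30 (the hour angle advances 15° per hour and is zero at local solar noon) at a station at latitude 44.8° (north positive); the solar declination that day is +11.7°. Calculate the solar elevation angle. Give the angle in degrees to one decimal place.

34.5°

Hour angle H = 15° × (8.5 − 12) = -52.50°.
cos θ_z = sin φ sin δ + cos φ cos δ cos H = (0.7046)(0.2028) + (0.7096)(0.9792)(0.6088) = 0.5659.
θ_z = arccos(0.5659) = 55.54°, so the elevation is 90° − 55.54° = 34.46°.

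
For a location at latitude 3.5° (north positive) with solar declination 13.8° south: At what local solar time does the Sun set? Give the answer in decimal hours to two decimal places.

17.94 h

cos H_s = −tan(3.5°) · tan(-13.8°) = 0.0150, so H_s = arccos(0.0150) = 89.14°.
Sunset is at 12 + H_s/15 = 12 + 5.943 = 17.943 h local solar time.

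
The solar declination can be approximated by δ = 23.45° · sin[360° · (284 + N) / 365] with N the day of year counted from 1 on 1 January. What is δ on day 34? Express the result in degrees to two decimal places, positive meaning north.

360 × (284 + 34) / 365 = 313.644°; sin(313.644°) = -0.7236.
δ = 23.45 × -0.7236 = -16.968° ≈ -16.97°.

-16.97°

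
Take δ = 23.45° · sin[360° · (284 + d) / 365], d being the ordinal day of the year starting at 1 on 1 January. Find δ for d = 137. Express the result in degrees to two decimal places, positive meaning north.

+19.26°

360 × (284 + 137) / 365 = 415.233°; sin(415.233°) = 0.8215.
δ = 23.45 × 0.8215 = 19.264° ≈ +19.26°.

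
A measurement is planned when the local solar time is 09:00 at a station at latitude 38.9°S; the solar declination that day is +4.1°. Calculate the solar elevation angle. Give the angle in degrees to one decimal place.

30.3°

Hour angle H = 15° × (9 − 12) = -45.00°.
cos θ_z = sin(-38.9°) sin(4.1°) + cos(-38.9°) cos(4.1°) cos(-45.00°) = -0.0449 + 0.5489 = 0.5040.
θ_z = arccos(0.5040) = 59.74°, so the elevation is 90° − 59.74° = 30.26°.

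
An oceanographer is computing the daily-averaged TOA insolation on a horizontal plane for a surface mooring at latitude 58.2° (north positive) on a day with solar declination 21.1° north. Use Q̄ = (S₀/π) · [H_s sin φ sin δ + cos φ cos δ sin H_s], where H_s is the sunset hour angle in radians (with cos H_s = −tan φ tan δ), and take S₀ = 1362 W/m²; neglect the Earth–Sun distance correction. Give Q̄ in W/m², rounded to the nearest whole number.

464 W/m²

−tan φ tan δ = −(1.6128)(0.3859) = -0.6224; H_s = arccos(-0.6224) = 128.49°. In radians, H_s = 2.2426.
H_s sin φ sin δ = 2.2426 × 0.8499 × 0.3600 = 0.6862.
cos φ cos δ sin H_s = 0.5270 × 0.9330 × 0.7827 = 0.3848.
Q̄ = (1362/π) × (0.6862 + 0.3848) = 433.54 × 1.0710 = 464.32 W/m².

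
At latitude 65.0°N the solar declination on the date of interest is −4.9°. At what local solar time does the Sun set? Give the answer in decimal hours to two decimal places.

cos H_s = −tan(65.0°) · tan(-4.9°) = 0.1838, so H_s = arccos(0.1838) = 79.41°.
Sunset is at 12 + H_s/15 = 12 + 5.294 = 17.294 h local solar time.

17.29 h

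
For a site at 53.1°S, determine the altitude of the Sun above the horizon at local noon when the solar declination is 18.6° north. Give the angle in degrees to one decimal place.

18.3°

At local solar noon the hour angle is zero, so the elevation is 90° − |φ − δ| = 90° − |-53.1° − (18.6°)| = 90° − 71.7° = 18.3°.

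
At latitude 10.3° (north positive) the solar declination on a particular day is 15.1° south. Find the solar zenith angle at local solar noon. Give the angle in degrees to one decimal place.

At local solar noon the hour angle is zero, so the zenith angle is |φ − δ| = |10.3° − (-15.1°)| = 25.4°.

25.4°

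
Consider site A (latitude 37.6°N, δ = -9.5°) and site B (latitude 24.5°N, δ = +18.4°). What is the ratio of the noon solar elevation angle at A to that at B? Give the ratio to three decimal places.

A: 90° − |37.6 − (-9.5)| = 42.90°.
B: 90° − |24.5 − (18.4)| = 83.90°.
Ratio A/B = 42.9000 / 83.9000 = 0.5113.

0.511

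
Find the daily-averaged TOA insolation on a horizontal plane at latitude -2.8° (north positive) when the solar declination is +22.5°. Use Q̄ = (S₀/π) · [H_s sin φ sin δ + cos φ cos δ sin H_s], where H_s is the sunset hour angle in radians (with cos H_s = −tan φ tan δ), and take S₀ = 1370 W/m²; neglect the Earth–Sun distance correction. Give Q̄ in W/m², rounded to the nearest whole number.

cos H_s = −tan(-2.8°) · tan(22.5°) = 0.0203, so H_s = arccos(0.0203) = 88.84°. In radians, H_s = 1.5506.
H_s sin φ sin δ = 1.5506 × -0.0488 × 0.3827 = -0.0290.
cos φ cos δ sin H_s = 0.9988 × 0.9239 × 0.9998 = 0.9226.
Q̄ = (1370/π) × (-0.0290 + 0.9226) = 436.08 × 0.8936 = 389.68 W/m².

390 W/m²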